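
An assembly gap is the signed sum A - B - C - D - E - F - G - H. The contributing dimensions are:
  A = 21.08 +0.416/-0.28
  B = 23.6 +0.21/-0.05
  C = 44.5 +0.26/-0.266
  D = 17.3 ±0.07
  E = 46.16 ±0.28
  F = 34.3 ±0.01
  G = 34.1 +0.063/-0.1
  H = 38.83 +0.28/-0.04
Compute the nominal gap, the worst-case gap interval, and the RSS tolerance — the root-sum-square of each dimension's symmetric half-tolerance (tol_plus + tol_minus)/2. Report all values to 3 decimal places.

nominal=-217.710 wc=[-219.163,-216.478] rss=0.568

Stack each dimension's contribution:
  +A: nom +21.080 → Σnom=21.080; wc +0.416/-0.280 → slack +0.416/-0.280; half-tol=0.348, Σhalf²=0.121104
  -B: nom -23.600 → Σnom=-2.520; wc +0.050/-0.210 → slack +0.466/-0.490; half-tol=0.130, Σhalf²=0.138004
  -C: nom -44.500 → Σnom=-47.020; wc +0.266/-0.260 → slack +0.732/-0.750; half-tol=0.263, Σhalf²=0.207173
  -D: nom -17.300 → Σnom=-64.320; wc +0.070/-0.070 → slack +0.802/-0.820; half-tol=0.070, Σhalf²=0.212073
  -E: nom -46.160 → Σnom=-110.480; wc +0.280/-0.280 → slack +1.082/-1.100; half-tol=0.280, Σhalf²=0.290473
  -F: nom -34.300 → Σnom=-144.780; wc +0.010/-0.010 → slack +1.092/-1.110; half-tol=0.010, Σhalf²=0.290573
  -G: nom -34.100 → Σnom=-178.880; wc +0.100/-0.063 → slack +1.192/-1.173; half-tol=0.082, Σhalf²=0.297215
  -H: nom -38.830 → Σnom=-217.710; wc +0.040/-0.280 → slack +1.232/-1.453; half-tol=0.160, Σhalf²=0.322815
Nominal = -217.710. Worst-case = [-217.710 - 1.453, -217.710 + 1.232] = [-219.163, -216.478]. RSS = √0.322815 = 0.568.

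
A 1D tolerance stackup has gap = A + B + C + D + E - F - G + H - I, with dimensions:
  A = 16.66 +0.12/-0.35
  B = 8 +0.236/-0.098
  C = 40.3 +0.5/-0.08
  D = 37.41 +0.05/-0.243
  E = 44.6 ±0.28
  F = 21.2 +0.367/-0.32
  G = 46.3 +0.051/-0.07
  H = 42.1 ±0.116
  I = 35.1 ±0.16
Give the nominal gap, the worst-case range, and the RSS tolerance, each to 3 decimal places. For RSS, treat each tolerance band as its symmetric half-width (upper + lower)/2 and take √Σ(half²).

Stack each dimension's contribution:
  +A: nom +16.660 → Σnom=16.660; wc +0.120/-0.350 → slack +0.120/-0.350; half-tol=0.235, Σhalf²=0.055225
  +B: nom +8.000 → Σnom=24.660; wc +0.236/-0.098 → slack +0.356/-0.448; half-tol=0.167, Σhalf²=0.083114
  +C: nom +40.300 → Σnom=64.960; wc +0.500/-0.080 → slack +0.856/-0.528; half-tol=0.290, Σhalf²=0.167214
  +D: nom +37.410 → Σnom=102.370; wc +0.050/-0.243 → slack +0.906/-0.771; half-tol=0.146, Σhalf²=0.188676
  +E: nom +44.600 → Σnom=146.970; wc +0.280/-0.280 → slack +1.186/-1.051; half-tol=0.280, Σhalf²=0.267076
  -F: nom -21.200 → Σnom=125.770; wc +0.320/-0.367 → slack +1.506/-1.418; half-tol=0.344, Σhalf²=0.385068
  -G: nom -46.300 → Σnom=79.470; wc +0.070/-0.051 → slack +1.576/-1.469; half-tol=0.060, Σhalf²=0.388729
  +H: nom +42.100 → Σnom=121.570; wc +0.116/-0.116 → slack +1.692/-1.585; half-tol=0.116, Σhalf²=0.402185
  -I: nom -35.100 → Σnom=86.470; wc +0.160/-0.160 → slack +1.852/-1.745; half-tol=0.160, Σhalf²=0.427785
Nominal = 86.470. Worst-case = [86.470 - 1.745, 86.470 + 1.852] = [84.725, 88.322]. RSS = √0.427785 = 0.654.

nominal=86.470 wc=[84.725,88.322] rss=0.654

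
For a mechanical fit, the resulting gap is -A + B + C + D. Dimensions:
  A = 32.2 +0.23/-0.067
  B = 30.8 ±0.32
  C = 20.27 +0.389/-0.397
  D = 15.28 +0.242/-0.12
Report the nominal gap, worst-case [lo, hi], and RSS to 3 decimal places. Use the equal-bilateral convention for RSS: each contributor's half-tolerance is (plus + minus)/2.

Stack each dimension's contribution:
  -A: nom -32.200 → Σnom=-32.200; wc +0.067/-0.230 → slack +0.067/-0.230; half-tol=0.149, Σhalf²=0.022052
  +B: nom +30.800 → Σnom=-1.400; wc +0.320/-0.320 → slack +0.387/-0.550; half-tol=0.320, Σhalf²=0.124452
  +C: nom +20.270 → Σnom=18.870; wc +0.389/-0.397 → slack +0.776/-0.947; half-tol=0.393, Σhalf²=0.278901
  +D: nom +15.280 → Σnom=34.150; wc +0.242/-0.120 → slack +1.018/-1.067; half-tol=0.181, Σhalf²=0.311662
Nominal = 34.150. Worst-case = [34.150 - 1.067, 34.150 + 1.018] = [33.083, 35.168]. RSS = √0.311662 = 0.558.

nominal=34.150 wc=[33.083,35.168] rss=0.558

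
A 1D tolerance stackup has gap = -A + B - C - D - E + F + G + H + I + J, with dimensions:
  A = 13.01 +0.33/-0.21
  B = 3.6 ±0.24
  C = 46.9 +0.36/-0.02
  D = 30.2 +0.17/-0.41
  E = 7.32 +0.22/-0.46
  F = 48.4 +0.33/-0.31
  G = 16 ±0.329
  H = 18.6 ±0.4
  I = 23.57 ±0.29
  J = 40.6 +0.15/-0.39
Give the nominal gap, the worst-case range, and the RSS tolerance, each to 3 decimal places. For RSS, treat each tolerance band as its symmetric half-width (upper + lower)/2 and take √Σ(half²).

Stack each dimension's contribution:
  -A: nom -13.010 → Σnom=-13.010; wc +0.210/-0.330 → slack +0.210/-0.330; half-tol=0.270, Σhalf²=0.072900
  +B: nom +3.600 → Σnom=-9.410; wc +0.240/-0.240 → slack +0.450/-0.570; half-tol=0.240, Σhalf²=0.130500
  -C: nom -46.900 → Σnom=-56.310; wc +0.020/-0.360 → slack +0.470/-0.930; half-tol=0.190, Σhalf²=0.166600
  -D: nom -30.200 → Σnom=-86.510; wc +0.410/-0.170 → slack +0.880/-1.100; half-tol=0.290, Σhalf²=0.250700
  -E: nom -7.320 → Σnom=-93.830; wc +0.460/-0.220 → slack +1.340/-1.320; half-tol=0.340, Σhalf²=0.366300
  +F: nom +48.400 → Σnom=-45.430; wc +0.330/-0.310 → slack +1.670/-1.630; half-tol=0.320, Σhalf²=0.468700
  +G: nom +16.000 → Σnom=-29.430; wc +0.329/-0.329 → slack +1.999/-1.959; half-tol=0.329, Σhalf²=0.576941
  +H: nom +18.600 → Σnom=-10.830; wc +0.400/-0.400 → slack +2.399/-2.359; half-tol=0.400, Σhalf²=0.736941
  +I: nom +23.570 → Σnom=12.740; wc +0.290/-0.290 → slack +2.689/-2.649; half-tol=0.290, Σhalf²=0.821041
  +J: nom +40.600 → Σnom=53.340; wc +0.150/-0.390 → slack +2.839/-3.039; half-tol=0.270, Σhalf²=0.893941
Nominal = 53.340. Worst-case = [53.340 - 3.039, 53.340 + 2.839] = [50.301, 56.179]. RSS = √0.893941 = 0.945.

nominal=53.340 wc=[50.301,56.179] rss=0.945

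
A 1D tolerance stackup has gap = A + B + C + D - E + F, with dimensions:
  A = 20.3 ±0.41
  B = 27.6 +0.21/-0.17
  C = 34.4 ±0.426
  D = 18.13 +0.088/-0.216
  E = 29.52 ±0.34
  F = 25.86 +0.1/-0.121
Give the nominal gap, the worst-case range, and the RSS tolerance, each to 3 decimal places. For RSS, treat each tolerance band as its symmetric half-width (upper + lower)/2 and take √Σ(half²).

Stack each dimension's contribution:
  +A: nom +20.300 → Σnom=20.300; wc +0.410/-0.410 → slack +0.410/-0.410; half-tol=0.410, Σhalf²=0.168100
  +B: nom +27.600 → Σnom=47.900; wc +0.210/-0.170 → slack +0.620/-0.580; half-tol=0.190, Σhalf²=0.204200
  +C: nom +34.400 → Σnom=82.300; wc +0.426/-0.426 → slack +1.046/-1.006; half-tol=0.426, Σhalf²=0.385676
  +D: nom +18.130 → Σnom=100.430; wc +0.088/-0.216 → slack +1.134/-1.222; half-tol=0.152, Σhalf²=0.408780
  -E: nom -29.520 → Σnom=70.910; wc +0.340/-0.340 → slack +1.474/-1.562; half-tol=0.340, Σhalf²=0.524380
  +F: nom +25.860 → Σnom=96.770; wc +0.100/-0.121 → slack +1.574/-1.683; half-tol=0.111, Σhalf²=0.536590
Nominal = 96.770. Worst-case = [96.770 - 1.683, 96.770 + 1.574] = [95.087, 98.344]. RSS = √0.536590 = 0.733.

nominal=96.770 wc=[95.087,98.344] rss=0.733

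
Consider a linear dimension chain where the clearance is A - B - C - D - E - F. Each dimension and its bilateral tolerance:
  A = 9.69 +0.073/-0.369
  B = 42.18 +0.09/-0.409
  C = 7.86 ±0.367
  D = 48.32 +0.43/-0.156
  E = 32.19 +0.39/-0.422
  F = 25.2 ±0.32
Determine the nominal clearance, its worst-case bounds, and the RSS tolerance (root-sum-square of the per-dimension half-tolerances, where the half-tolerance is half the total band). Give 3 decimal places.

nominal=-146.060 wc=[-148.026,-144.313] rss=0.774

Stack each dimension's contribution:
  +A: nom +9.690 → Σnom=9.690; wc +0.073/-0.369 → slack +0.073/-0.369; half-tol=0.221, Σhalf²=0.048841
  -B: nom -42.180 → Σnom=-32.490; wc +0.409/-0.090 → slack +0.482/-0.459; half-tol=0.249, Σhalf²=0.111091
  -C: nom -7.860 → Σnom=-40.350; wc +0.367/-0.367 → slack +0.849/-0.826; half-tol=0.367, Σhalf²=0.245780
  -D: nom -48.320 → Σnom=-88.670; wc +0.156/-0.430 → slack +1.005/-1.256; half-tol=0.293, Σhalf²=0.331629
  -E: nom -32.190 → Σnom=-120.860; wc +0.422/-0.390 → slack +1.427/-1.646; half-tol=0.406, Σhalf²=0.496465
  -F: nom -25.200 → Σnom=-146.060; wc +0.320/-0.320 → slack +1.747/-1.966; half-tol=0.320, Σhalf²=0.598865
Nominal = -146.060. Worst-case = [-146.060 - 1.966, -146.060 + 1.747] = [-148.026, -144.313]. RSS = √0.598865 = 0.774.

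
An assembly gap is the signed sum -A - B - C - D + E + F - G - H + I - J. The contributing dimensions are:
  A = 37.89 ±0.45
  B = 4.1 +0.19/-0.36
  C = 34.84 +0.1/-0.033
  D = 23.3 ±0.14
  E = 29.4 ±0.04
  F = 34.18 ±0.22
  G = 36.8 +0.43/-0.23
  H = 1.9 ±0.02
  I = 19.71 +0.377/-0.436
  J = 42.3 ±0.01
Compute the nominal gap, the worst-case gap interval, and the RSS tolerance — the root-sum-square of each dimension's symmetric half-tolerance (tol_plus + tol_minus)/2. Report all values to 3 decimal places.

Stack each dimension's contribution:
  -A: nom -37.890 → Σnom=-37.890; wc +0.450/-0.450 → slack +0.450/-0.450; half-tol=0.450, Σhalf²=0.202500
  -B: nom -4.100 → Σnom=-41.990; wc +0.360/-0.190 → slack +0.810/-0.640; half-tol=0.275, Σhalf²=0.278125
  -C: nom -34.840 → Σnom=-76.830; wc +0.033/-0.100 → slack +0.843/-0.740; half-tol=0.067, Σhalf²=0.282547
  -D: nom -23.300 → Σnom=-100.130; wc +0.140/-0.140 → slack +0.983/-0.880; half-tol=0.140, Σhalf²=0.302147
  +E: nom +29.400 → Σnom=-70.730; wc +0.040/-0.040 → slack +1.023/-0.920; half-tol=0.040, Σhalf²=0.303747
  +F: nom +34.180 → Σnom=-36.550; wc +0.220/-0.220 → slack +1.243/-1.140; half-tol=0.220, Σhalf²=0.352147
  -G: nom -36.800 → Σnom=-73.350; wc +0.230/-0.430 → slack +1.473/-1.570; half-tol=0.330, Σhalf²=0.461047
  -H: nom -1.900 → Σnom=-75.250; wc +0.020/-0.020 → slack +1.493/-1.590; half-tol=0.020, Σhalf²=0.461447
  +I: nom +19.710 → Σnom=-55.540; wc +0.377/-0.436 → slack +1.870/-2.026; half-tol=0.406, Σhalf²=0.626690
  -J: nom -42.300 → Σnom=-97.840; wc +0.010/-0.010 → slack +1.880/-2.036; half-tol=0.010, Σhalf²=0.626789
Nominal = -97.840. Worst-case = [-97.840 - 2.036, -97.840 + 1.880] = [-99.876, -95.960]. RSS = √0.626789 = 0.792.

nominal=-97.840 wc=[-99.876,-95.960] rss=0.792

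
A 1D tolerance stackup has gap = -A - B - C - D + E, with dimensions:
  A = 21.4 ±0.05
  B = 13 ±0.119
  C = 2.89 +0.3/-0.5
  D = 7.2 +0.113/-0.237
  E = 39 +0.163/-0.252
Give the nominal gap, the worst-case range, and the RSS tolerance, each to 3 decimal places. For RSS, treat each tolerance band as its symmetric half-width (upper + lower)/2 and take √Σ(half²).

nominal=-5.490 wc=[-6.324,-4.421] rss=0.500

Stack each dimension's contribution:
  -A: nom -21.400 → Σnom=-21.400; wc +0.050/-0.050 → slack +0.050/-0.050; half-tol=0.050, Σhalf²=0.002500
  -B: nom -13.000 → Σnom=-34.400; wc +0.119/-0.119 → slack +0.169/-0.169; half-tol=0.119, Σhalf²=0.016661
  -C: nom -2.890 → Σnom=-37.290; wc +0.500/-0.300 → slack +0.669/-0.469; half-tol=0.400, Σhalf²=0.176661
  -D: nom -7.200 → Σnom=-44.490; wc +0.237/-0.113 → slack +0.906/-0.582; half-tol=0.175, Σhalf²=0.207286
  +E: nom +39.000 → Σnom=-5.490; wc +0.163/-0.252 → slack +1.069/-0.834; half-tol=0.208, Σhalf²=0.250342
Nominal = -5.490. Worst-case = [-5.490 - 0.834, -5.490 + 1.069] = [-6.324, -4.421]. RSS = √0.250342 = 0.500.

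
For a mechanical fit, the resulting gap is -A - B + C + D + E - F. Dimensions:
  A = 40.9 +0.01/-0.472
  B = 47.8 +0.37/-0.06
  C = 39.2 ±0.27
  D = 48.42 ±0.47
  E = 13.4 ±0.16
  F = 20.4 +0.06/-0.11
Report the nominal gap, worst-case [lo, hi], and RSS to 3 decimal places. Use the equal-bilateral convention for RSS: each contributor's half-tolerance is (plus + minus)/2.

nominal=-8.080 wc=[-9.420,-6.538] rss=0.656

Stack each dimension's contribution:
  -A: nom -40.900 → Σnom=-40.900; wc +0.472/-0.010 → slack +0.472/-0.010; half-tol=0.241, Σhalf²=0.058081
  -B: nom -47.800 → Σnom=-88.700; wc +0.060/-0.370 → slack +0.532/-0.380; half-tol=0.215, Σhalf²=0.104306
  +C: nom +39.200 → Σnom=-49.500; wc +0.270/-0.270 → slack +0.802/-0.650; half-tol=0.270, Σhalf²=0.177206
  +D: nom +48.420 → Σnom=-1.080; wc +0.470/-0.470 → slack +1.272/-1.120; half-tol=0.470, Σhalf²=0.398106
  +E: nom +13.400 → Σnom=12.320; wc +0.160/-0.160 → slack +1.432/-1.280; half-tol=0.160, Σhalf²=0.423706
  -F: nom -20.400 → Σnom=-8.080; wc +0.110/-0.060 → slack +1.542/-1.340; half-tol=0.085, Σhalf²=0.430931
Nominal = -8.080. Worst-case = [-8.080 - 1.340, -8.080 + 1.542] = [-9.420, -6.538]. RSS = √0.430931 = 0.656.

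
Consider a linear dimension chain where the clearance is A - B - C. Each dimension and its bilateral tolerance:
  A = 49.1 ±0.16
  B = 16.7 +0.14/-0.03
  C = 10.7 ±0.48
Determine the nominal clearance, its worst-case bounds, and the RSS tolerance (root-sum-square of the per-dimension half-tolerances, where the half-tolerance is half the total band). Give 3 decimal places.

Stack each dimension's contribution:
  +A: nom +49.100 → Σnom=49.100; wc +0.160/-0.160 → slack +0.160/-0.160; half-tol=0.160, Σhalf²=0.025600
  -B: nom -16.700 → Σnom=32.400; wc +0.030/-0.140 → slack +0.190/-0.300; half-tol=0.085, Σhalf²=0.032825
  -C: nom -10.700 → Σnom=21.700; wc +0.480/-0.480 → slack +0.670/-0.780; half-tol=0.480, Σhalf²=0.263225
Nominal = 21.700. Worst-case = [21.700 - 0.780, 21.700 + 0.670] = [20.920, 22.370]. RSS = √0.263225 = 0.513.

nominal=21.700 wc=[20.920,22.370] rss=0.513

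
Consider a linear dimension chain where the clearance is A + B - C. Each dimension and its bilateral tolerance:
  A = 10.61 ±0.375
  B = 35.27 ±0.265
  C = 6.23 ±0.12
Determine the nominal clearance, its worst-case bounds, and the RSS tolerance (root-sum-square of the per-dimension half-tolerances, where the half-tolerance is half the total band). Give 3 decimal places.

Stack each dimension's contribution:
  +A: nom +10.610 → Σnom=10.610; wc +0.375/-0.375 → slack +0.375/-0.375; half-tol=0.375, Σhalf²=0.140625
  +B: nom +35.270 → Σnom=45.880; wc +0.265/-0.265 → slack +0.640/-0.640; half-tol=0.265, Σhalf²=0.210850
  -C: nom -6.230 → Σnom=39.650; wc +0.120/-0.120 → slack +0.760/-0.760; half-tol=0.120, Σhalf²=0.225250
Nominal = 39.650. Worst-case = [39.650 - 0.760, 39.650 + 0.760] = [38.890, 40.410]. RSS = √0.225250 = 0.475.

nominal=39.650 wc=[38.890,40.410] rss=0.475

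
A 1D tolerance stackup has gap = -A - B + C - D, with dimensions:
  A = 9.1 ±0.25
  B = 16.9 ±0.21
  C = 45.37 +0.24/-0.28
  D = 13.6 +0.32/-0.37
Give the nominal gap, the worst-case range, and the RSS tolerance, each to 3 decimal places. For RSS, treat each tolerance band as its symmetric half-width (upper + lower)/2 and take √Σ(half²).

Stack each dimension's contribution:
  -A: nom -9.100 → Σnom=-9.100; wc +0.250/-0.250 → slack +0.250/-0.250; half-tol=0.250, Σhalf²=0.062500
  -B: nom -16.900 → Σnom=-26.000; wc +0.210/-0.210 → slack +0.460/-0.460; half-tol=0.210, Σhalf²=0.106600
  +C: nom +45.370 → Σnom=19.370; wc +0.240/-0.280 → slack +0.700/-0.740; half-tol=0.260, Σhalf²=0.174200
  -D: nom -13.600 → Σnom=5.770; wc +0.370/-0.320 → slack +1.070/-1.060; half-tol=0.345, Σhalf²=0.293225
Nominal = 5.770. Worst-case = [5.770 - 1.060, 5.770 + 1.070] = [4.710, 6.840]. RSS = √0.293225 = 0.542.

nominal=5.770 wc=[4.710,6.840] rss=0.542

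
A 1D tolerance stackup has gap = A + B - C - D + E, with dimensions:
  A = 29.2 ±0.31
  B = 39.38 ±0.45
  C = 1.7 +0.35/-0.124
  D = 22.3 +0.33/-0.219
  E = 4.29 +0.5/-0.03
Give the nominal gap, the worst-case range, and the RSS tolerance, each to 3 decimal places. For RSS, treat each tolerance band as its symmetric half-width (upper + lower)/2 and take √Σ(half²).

Stack each dimension's contribution:
  +A: nom +29.200 → Σnom=29.200; wc +0.310/-0.310 → slack +0.310/-0.310; half-tol=0.310, Σhalf²=0.096100
  +B: nom +39.380 → Σnom=68.580; wc +0.450/-0.450 → slack +0.760/-0.760; half-tol=0.450, Σhalf²=0.298600
  -C: nom -1.700 → Σnom=66.880; wc +0.124/-0.350 → slack +0.884/-1.110; half-tol=0.237, Σhalf²=0.354769
  -D: nom -22.300 → Σnom=44.580; wc +0.219/-0.330 → slack +1.103/-1.440; half-tol=0.275, Σhalf²=0.430119
  +E: nom +4.290 → Σnom=48.870; wc +0.500/-0.030 → slack +1.603/-1.470; half-tol=0.265, Σhalf²=0.500344
Nominal = 48.870. Worst-case = [48.870 - 1.470, 48.870 + 1.603] = [47.400, 50.473]. RSS = √0.500344 = 0.707.

nominal=48.870 wc=[47.400,50.473] rss=0.707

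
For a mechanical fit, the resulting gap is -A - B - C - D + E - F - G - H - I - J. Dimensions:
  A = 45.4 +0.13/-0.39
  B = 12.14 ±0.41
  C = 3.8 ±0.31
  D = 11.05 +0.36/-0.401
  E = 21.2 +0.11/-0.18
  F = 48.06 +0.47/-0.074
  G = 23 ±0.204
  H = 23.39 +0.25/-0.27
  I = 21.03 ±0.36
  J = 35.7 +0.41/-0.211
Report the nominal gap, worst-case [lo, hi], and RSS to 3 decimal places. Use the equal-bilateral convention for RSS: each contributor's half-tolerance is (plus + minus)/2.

nominal=-202.370 wc=[-205.454,-199.630] rss=0.952

Stack each dimension's contribution:
  -A: nom -45.400 → Σnom=-45.400; wc +0.390/-0.130 → slack +0.390/-0.130; half-tol=0.260, Σhalf²=0.067600
  -B: nom -12.140 → Σnom=-57.540; wc +0.410/-0.410 → slack +0.800/-0.540; half-tol=0.410, Σhalf²=0.235700
  -C: nom -3.800 → Σnom=-61.340; wc +0.310/-0.310 → slack +1.110/-0.850; half-tol=0.310, Σhalf²=0.331800
  -D: nom -11.050 → Σnom=-72.390; wc +0.401/-0.360 → slack +1.511/-1.210; half-tol=0.381, Σhalf²=0.476580
  +E: nom +21.200 → Σnom=-51.190; wc +0.110/-0.180 → slack +1.621/-1.390; half-tol=0.145, Σhalf²=0.497605
  -F: nom -48.060 → Σnom=-99.250; wc +0.074/-0.470 → slack +1.695/-1.860; half-tol=0.272, Σhalf²=0.571589
  -G: nom -23.000 → Σnom=-122.250; wc +0.204/-0.204 → slack +1.899/-2.064; half-tol=0.204, Σhalf²=0.613205
  -H: nom -23.390 → Σnom=-145.640; wc +0.270/-0.250 → slack +2.169/-2.314; half-tol=0.260, Σhalf²=0.680805
  -I: nom -21.030 → Σnom=-166.670; wc +0.360/-0.360 → slack +2.529/-2.674; half-tol=0.360, Σhalf²=0.810405
  -J: nom -35.700 → Σnom=-202.370; wc +0.211/-0.410 → slack +2.740/-3.084; half-tol=0.310, Σhalf²=0.906815
Nominal = -202.370. Worst-case = [-202.370 - 3.084, -202.370 + 2.740] = [-205.454, -199.630]. RSS = √0.906815 = 0.952.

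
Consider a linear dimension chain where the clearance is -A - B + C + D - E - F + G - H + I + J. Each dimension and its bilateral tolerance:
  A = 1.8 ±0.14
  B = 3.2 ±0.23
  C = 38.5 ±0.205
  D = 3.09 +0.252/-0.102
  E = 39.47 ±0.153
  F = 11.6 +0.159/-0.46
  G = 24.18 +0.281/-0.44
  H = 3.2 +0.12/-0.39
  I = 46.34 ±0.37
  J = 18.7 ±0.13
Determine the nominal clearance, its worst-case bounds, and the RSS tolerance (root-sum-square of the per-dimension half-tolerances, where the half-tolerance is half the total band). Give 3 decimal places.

Stack each dimension's contribution:
  -A: nom -1.800 → Σnom=-1.800; wc +0.140/-0.140 → slack +0.140/-0.140; half-tol=0.140, Σhalf²=0.019600
  -B: nom -3.200 → Σnom=-5.000; wc +0.230/-0.230 → slack +0.370/-0.370; half-tol=0.230, Σhalf²=0.072500
  +C: nom +38.500 → Σnom=33.500; wc +0.205/-0.205 → slack +0.575/-0.575; half-tol=0.205, Σhalf²=0.114525
  +D: nom +3.090 → Σnom=36.590; wc +0.252/-0.102 → slack +0.827/-0.677; half-tol=0.177, Σhalf²=0.145854
  -E: nom -39.470 → Σnom=-2.880; wc +0.153/-0.153 → slack +0.980/-0.830; half-tol=0.153, Σhalf²=0.169263
  -F: nom -11.600 → Σnom=-14.480; wc +0.460/-0.159 → slack +1.440/-0.989; half-tol=0.309, Σhalf²=0.265053
  +G: nom +24.180 → Σnom=9.700; wc +0.281/-0.440 → slack +1.721/-1.429; half-tol=0.361, Σhalf²=0.395014
  -H: nom -3.200 → Σnom=6.500; wc +0.390/-0.120 → slack +2.111/-1.549; half-tol=0.255, Σhalf²=0.460039
  +I: nom +46.340 → Σnom=52.840; wc +0.370/-0.370 → slack +2.481/-1.919; half-tol=0.370, Σhalf²=0.596939
  +J: nom +18.700 → Σnom=71.540; wc +0.130/-0.130 → slack +2.611/-2.049; half-tol=0.130, Σhalf²=0.613839
Nominal = 71.540. Worst-case = [71.540 - 2.049, 71.540 + 2.611] = [69.491, 74.151]. RSS = √0.613839 = 0.783.

nominal=71.540 wc=[69.491,74.151] rss=0.783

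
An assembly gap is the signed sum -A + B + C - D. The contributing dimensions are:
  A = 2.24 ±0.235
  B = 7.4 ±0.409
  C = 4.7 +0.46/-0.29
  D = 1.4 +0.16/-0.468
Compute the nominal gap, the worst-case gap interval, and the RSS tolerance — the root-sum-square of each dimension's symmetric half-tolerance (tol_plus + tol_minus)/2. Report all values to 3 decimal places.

nominal=8.460 wc=[7.366,10.032] rss=0.680

Stack each dimension's contribution:
  -A: nom -2.240 → Σnom=-2.240; wc +0.235/-0.235 → slack +0.235/-0.235; half-tol=0.235, Σhalf²=0.055225
  +B: nom +7.400 → Σnom=5.160; wc +0.409/-0.409 → slack +0.644/-0.644; half-tol=0.409, Σhalf²=0.222506
  +C: nom +4.700 → Σnom=9.860; wc +0.460/-0.290 → slack +1.104/-0.934; half-tol=0.375, Σhalf²=0.363131
  -D: nom -1.400 → Σnom=8.460; wc +0.468/-0.160 → slack +1.572/-1.094; half-tol=0.314, Σhalf²=0.461727
Nominal = 8.460. Worst-case = [8.460 - 1.094, 8.460 + 1.572] = [7.366, 10.032]. RSS = √0.461727 = 0.680.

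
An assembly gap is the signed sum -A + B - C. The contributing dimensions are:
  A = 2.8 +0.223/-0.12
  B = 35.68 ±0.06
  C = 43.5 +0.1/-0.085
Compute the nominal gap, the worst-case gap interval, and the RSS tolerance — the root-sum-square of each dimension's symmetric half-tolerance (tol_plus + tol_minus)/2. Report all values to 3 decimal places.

Stack each dimension's contribution:
  -A: nom -2.800 → Σnom=-2.800; wc +0.120/-0.223 → slack +0.120/-0.223; half-tol=0.171, Σhalf²=0.029412
  +B: nom +35.680 → Σnom=32.880; wc +0.060/-0.060 → slack +0.180/-0.283; half-tol=0.060, Σhalf²=0.033012
  -C: nom -43.500 → Σnom=-10.620; wc +0.085/-0.100 → slack +0.265/-0.383; half-tol=0.092, Σhalf²=0.041568
Nominal = -10.620. Worst-case = [-10.620 - 0.383, -10.620 + 0.265] = [-11.003, -10.355]. RSS = √0.041568 = 0.204.

nominal=-10.620 wc=[-11.003,-10.355] rss=0.204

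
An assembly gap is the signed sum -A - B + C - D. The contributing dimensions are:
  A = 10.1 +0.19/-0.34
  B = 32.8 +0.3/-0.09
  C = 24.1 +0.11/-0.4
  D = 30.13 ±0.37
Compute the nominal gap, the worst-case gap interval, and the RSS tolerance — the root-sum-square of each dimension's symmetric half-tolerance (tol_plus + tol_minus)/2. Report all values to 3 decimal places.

nominal=-48.930 wc=[-50.190,-48.020] rss=0.557

Stack each dimension's contribution:
  -A: nom -10.100 → Σnom=-10.100; wc +0.340/-0.190 → slack +0.340/-0.190; half-tol=0.265, Σhalf²=0.070225
  -B: nom -32.800 → Σnom=-42.900; wc +0.090/-0.300 → slack +0.430/-0.490; half-tol=0.195, Σhalf²=0.108250
  +C: nom +24.100 → Σnom=-18.800; wc +0.110/-0.400 → slack +0.540/-0.890; half-tol=0.255, Σhalf²=0.173275
  -D: nom -30.130 → Σnom=-48.930; wc +0.370/-0.370 → slack +0.910/-1.260; half-tol=0.370, Σhalf²=0.310175
Nominal = -48.930. Worst-case = [-48.930 - 1.260, -48.930 + 0.910] = [-50.190, -48.020]. RSS = √0.310175 = 0.557.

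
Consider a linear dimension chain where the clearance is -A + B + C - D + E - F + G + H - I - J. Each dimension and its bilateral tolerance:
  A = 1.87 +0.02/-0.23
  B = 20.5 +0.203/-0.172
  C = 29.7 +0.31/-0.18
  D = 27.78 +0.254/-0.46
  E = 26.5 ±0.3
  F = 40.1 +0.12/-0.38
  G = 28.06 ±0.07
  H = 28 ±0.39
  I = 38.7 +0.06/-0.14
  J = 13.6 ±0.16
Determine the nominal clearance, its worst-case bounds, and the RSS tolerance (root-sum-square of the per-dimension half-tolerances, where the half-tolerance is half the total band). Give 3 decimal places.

nominal=10.710 wc=[8.984,13.353] rss=0.764

Stack each dimension's contribution:
  -A: nom -1.870 → Σnom=-1.870; wc +0.230/-0.020 → slack +0.230/-0.020; half-tol=0.125, Σhalf²=0.015625
  +B: nom +20.500 → Σnom=18.630; wc +0.203/-0.172 → slack +0.433/-0.192; half-tol=0.188, Σhalf²=0.050781
  +C: nom +29.700 → Σnom=48.330; wc +0.310/-0.180 → slack +0.743/-0.372; half-tol=0.245, Σhalf²=0.110806
  -D: nom -27.780 → Σnom=20.550; wc +0.460/-0.254 → slack +1.203/-0.626; half-tol=0.357, Σhalf²=0.238255
  +E: nom +26.500 → Σnom=47.050; wc +0.300/-0.300 → slack +1.503/-0.926; half-tol=0.300, Σhalf²=0.328255
  -F: nom -40.100 → Σnom=6.950; wc +0.380/-0.120 → slack +1.883/-1.046; half-tol=0.250, Σhalf²=0.390755
  +G: nom +28.060 → Σnom=35.010; wc +0.070/-0.070 → slack +1.953/-1.116; half-tol=0.070, Σhalf²=0.395655
  +H: nom +28.000 → Σnom=63.010; wc +0.390/-0.390 → slack +2.343/-1.506; half-tol=0.390, Σhalf²=0.547755
  -I: nom -38.700 → Σnom=24.310; wc +0.140/-0.060 → slack +2.483/-1.566; half-tol=0.100, Σhalf²=0.557755
  -J: nom -13.600 → Σnom=10.710; wc +0.160/-0.160 → slack +2.643/-1.726; half-tol=0.160, Σhalf²=0.583355
Nominal = 10.710. Worst-case = [10.710 - 1.726, 10.710 + 2.643] = [8.984, 13.353]. RSS = √0.583355 = 0.764.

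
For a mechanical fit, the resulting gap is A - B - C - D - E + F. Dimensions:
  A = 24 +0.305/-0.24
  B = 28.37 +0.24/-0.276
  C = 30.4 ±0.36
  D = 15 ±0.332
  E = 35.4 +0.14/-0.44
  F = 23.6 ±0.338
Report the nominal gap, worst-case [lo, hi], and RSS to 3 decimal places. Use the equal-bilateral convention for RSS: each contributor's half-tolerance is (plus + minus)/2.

nominal=-61.570 wc=[-63.220,-59.519] rss=0.761

Stack each dimension's contribution:
  +A: nom +24.000 → Σnom=24.000; wc +0.305/-0.240 → slack +0.305/-0.240; half-tol=0.272, Σhalf²=0.074256
  -B: nom -28.370 → Σnom=-4.370; wc +0.276/-0.240 → slack +0.581/-0.480; half-tol=0.258, Σhalf²=0.140820
  -C: nom -30.400 → Σnom=-34.770; wc +0.360/-0.360 → slack +0.941/-0.840; half-tol=0.360, Σhalf²=0.270420
  -D: nom -15.000 → Σnom=-49.770; wc +0.332/-0.332 → slack +1.273/-1.172; half-tol=0.332, Σhalf²=0.380644
  -E: nom -35.400 → Σnom=-85.170; wc +0.440/-0.140 → slack +1.713/-1.312; half-tol=0.290, Σhalf²=0.464744
  +F: nom +23.600 → Σnom=-61.570; wc +0.338/-0.338 → slack +2.051/-1.650; half-tol=0.338, Σhalf²=0.578988
Nominal = -61.570. Worst-case = [-61.570 - 1.650, -61.570 + 2.051] = [-63.220, -59.519]. RSS = √0.578988 = 0.761.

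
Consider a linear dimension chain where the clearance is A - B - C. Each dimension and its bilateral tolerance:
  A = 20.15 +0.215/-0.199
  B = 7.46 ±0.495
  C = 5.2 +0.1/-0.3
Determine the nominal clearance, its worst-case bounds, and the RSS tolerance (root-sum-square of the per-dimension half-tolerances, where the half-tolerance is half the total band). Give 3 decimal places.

Stack each dimension's contribution:
  +A: nom +20.150 → Σnom=20.150; wc +0.215/-0.199 → slack +0.215/-0.199; half-tol=0.207, Σhalf²=0.042849
  -B: nom -7.460 → Σnom=12.690; wc +0.495/-0.495 → slack +0.710/-0.694; half-tol=0.495, Σhalf²=0.287874
  -C: nom -5.200 → Σnom=7.490; wc +0.300/-0.100 → slack +1.010/-0.794; half-tol=0.200, Σhalf²=0.327874
Nominal = 7.490. Worst-case = [7.490 - 0.794, 7.490 + 1.010] = [6.696, 8.500]. RSS = √0.327874 = 0.573.

nominal=7.490 wc=[6.696,8.500] rss=0.573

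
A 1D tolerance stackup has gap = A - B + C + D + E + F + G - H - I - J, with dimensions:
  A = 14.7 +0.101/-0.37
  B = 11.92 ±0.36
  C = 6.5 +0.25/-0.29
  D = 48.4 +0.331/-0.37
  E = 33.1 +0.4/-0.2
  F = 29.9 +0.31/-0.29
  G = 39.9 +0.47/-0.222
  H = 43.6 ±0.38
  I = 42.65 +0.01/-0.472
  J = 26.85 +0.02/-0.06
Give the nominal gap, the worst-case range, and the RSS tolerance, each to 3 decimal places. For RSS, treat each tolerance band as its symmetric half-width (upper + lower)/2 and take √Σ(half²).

Stack each dimension's contribution:
  +A: nom +14.700 → Σnom=14.700; wc +0.101/-0.370 → slack +0.101/-0.370; half-tol=0.235, Σhalf²=0.055460
  -B: nom -11.920 → Σnom=2.780; wc +0.360/-0.360 → slack +0.461/-0.730; half-tol=0.360, Σhalf²=0.185060
  +C: nom +6.500 → Σnom=9.280; wc +0.250/-0.290 → slack +0.711/-1.020; half-tol=0.270, Σhalf²=0.257960
  +D: nom +48.400 → Σnom=57.680; wc +0.331/-0.370 → slack +1.042/-1.390; half-tol=0.351, Σhalf²=0.380811
  +E: nom +33.100 → Σnom=90.780; wc +0.400/-0.200 → slack +1.442/-1.590; half-tol=0.300, Σhalf²=0.470811
  +F: nom +29.900 → Σnom=120.680; wc +0.310/-0.290 → slack +1.752/-1.880; half-tol=0.300, Σhalf²=0.560811
  +G: nom +39.900 → Σnom=160.580; wc +0.470/-0.222 → slack +2.222/-2.102; half-tol=0.346, Σhalf²=0.680527
  -H: nom -43.600 → Σnom=116.980; wc +0.380/-0.380 → slack +2.602/-2.482; half-tol=0.380, Σhalf²=0.824927
  -I: nom -42.650 → Σnom=74.330; wc +0.472/-0.010 → slack +3.074/-2.492; half-tol=0.241, Σhalf²=0.883007
  -J: nom -26.850 → Σnom=47.480; wc +0.060/-0.020 → slack +3.134/-2.512; half-tol=0.040, Σhalf²=0.884607
Nominal = 47.480. Worst-case = [47.480 - 2.512, 47.480 + 3.134] = [44.968, 50.614]. RSS = √0.884607 = 0.941.

nominal=47.480 wc=[44.968,50.614] rss=0.941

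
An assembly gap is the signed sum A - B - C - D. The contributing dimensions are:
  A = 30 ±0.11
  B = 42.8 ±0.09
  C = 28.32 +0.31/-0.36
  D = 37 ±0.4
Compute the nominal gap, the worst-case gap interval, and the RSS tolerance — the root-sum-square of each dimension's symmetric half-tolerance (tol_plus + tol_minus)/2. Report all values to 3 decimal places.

Stack each dimension's contribution:
  +A: nom +30.000 → Σnom=30.000; wc +0.110/-0.110 → slack +0.110/-0.110; half-tol=0.110, Σhalf²=0.012100
  -B: nom -42.800 → Σnom=-12.800; wc +0.090/-0.090 → slack +0.200/-0.200; half-tol=0.090, Σhalf²=0.020200
  -C: nom -28.320 → Σnom=-41.120; wc +0.360/-0.310 → slack +0.560/-0.510; half-tol=0.335, Σhalf²=0.132425
  -D: nom -37.000 → Σnom=-78.120; wc +0.400/-0.400 → slack +0.960/-0.910; half-tol=0.400, Σhalf²=0.292425
Nominal = -78.120. Worst-case = [-78.120 - 0.910, -78.120 + 0.960] = [-79.030, -77.160]. RSS = √0.292425 = 0.541.

nominal=-78.120 wc=[-79.030,-77.160] rss=0.541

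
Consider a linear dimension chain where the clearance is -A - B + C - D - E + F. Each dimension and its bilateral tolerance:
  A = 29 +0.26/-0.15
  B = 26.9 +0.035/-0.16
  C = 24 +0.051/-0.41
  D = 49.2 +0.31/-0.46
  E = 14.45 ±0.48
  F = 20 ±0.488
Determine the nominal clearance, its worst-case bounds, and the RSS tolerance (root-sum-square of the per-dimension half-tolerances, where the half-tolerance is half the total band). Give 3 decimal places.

Stack each dimension's contribution:
  -A: nom -29.000 → Σnom=-29.000; wc +0.150/-0.260 → slack +0.150/-0.260; half-tol=0.205, Σhalf²=0.042025
  -B: nom -26.900 → Σnom=-55.900; wc +0.160/-0.035 → slack +0.310/-0.295; half-tol=0.098, Σhalf²=0.051531
  +C: nom +24.000 → Σnom=-31.900; wc +0.051/-0.410 → slack +0.361/-0.705; half-tol=0.230, Σhalf²=0.104661
  -D: nom -49.200 → Σnom=-81.100; wc +0.460/-0.310 → slack +0.821/-1.015; half-tol=0.385, Σhalf²=0.252887
  -E: nom -14.450 → Σnom=-95.550; wc +0.480/-0.480 → slack +1.301/-1.495; half-tol=0.480, Σhalf²=0.483287
  +F: nom +20.000 → Σnom=-75.550; wc +0.488/-0.488 → slack +1.789/-1.983; half-tol=0.488, Σhalf²=0.721430
Nominal = -75.550. Worst-case = [-75.550 - 1.983, -75.550 + 1.789] = [-77.533, -73.761]. RSS = √0.721430 = 0.849.

nominal=-75.550 wc=[-77.533,-73.761] rss=0.849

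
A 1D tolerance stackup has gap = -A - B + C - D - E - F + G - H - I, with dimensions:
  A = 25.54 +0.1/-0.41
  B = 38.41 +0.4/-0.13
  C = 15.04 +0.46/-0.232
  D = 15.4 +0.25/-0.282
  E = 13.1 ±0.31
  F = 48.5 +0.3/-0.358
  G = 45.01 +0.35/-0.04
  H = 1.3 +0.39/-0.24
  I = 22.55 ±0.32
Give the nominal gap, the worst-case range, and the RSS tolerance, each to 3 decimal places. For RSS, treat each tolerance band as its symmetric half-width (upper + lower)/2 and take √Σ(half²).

nominal=-104.750 wc=[-107.092,-101.890] rss=0.877

Stack each dimension's contribution:
  -A: nom -25.540 → Σnom=-25.540; wc +0.410/-0.100 → slack +0.410/-0.100; half-tol=0.255, Σhalf²=0.065025
  -B: nom -38.410 → Σnom=-63.950; wc +0.130/-0.400 → slack +0.540/-0.500; half-tol=0.265, Σhalf²=0.135250
  +C: nom +15.040 → Σnom=-48.910; wc +0.460/-0.232 → slack +1.000/-0.732; half-tol=0.346, Σhalf²=0.254966
  -D: nom -15.400 → Σnom=-64.310; wc +0.282/-0.250 → slack +1.282/-0.982; half-tol=0.266, Σhalf²=0.325722
  -E: nom -13.100 → Σnom=-77.410; wc +0.310/-0.310 → slack +1.592/-1.292; half-tol=0.310, Σhalf²=0.421822
  -F: nom -48.500 → Σnom=-125.910; wc +0.358/-0.300 → slack +1.950/-1.592; half-tol=0.329, Σhalf²=0.530063
  +G: nom +45.010 → Σnom=-80.900; wc +0.350/-0.040 → slack +2.300/-1.632; half-tol=0.195, Σhalf²=0.568088
  -H: nom -1.300 → Σnom=-82.200; wc +0.240/-0.390 → slack +2.540/-2.022; half-tol=0.315, Σhalf²=0.667313
  -I: nom -22.550 → Σnom=-104.750; wc +0.320/-0.320 → slack +2.860/-2.342; half-tol=0.320, Σhalf²=0.769713
Nominal = -104.750. Worst-case = [-104.750 - 2.342, -104.750 + 2.860] = [-107.092, -101.890]. RSS = √0.769713 = 0.877.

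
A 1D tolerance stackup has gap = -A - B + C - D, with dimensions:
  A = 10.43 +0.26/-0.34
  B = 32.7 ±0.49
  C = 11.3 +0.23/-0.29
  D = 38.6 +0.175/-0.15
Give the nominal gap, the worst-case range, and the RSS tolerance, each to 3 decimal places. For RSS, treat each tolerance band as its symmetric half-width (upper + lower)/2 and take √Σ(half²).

Stack each dimension's contribution:
  -A: nom -10.430 → Σnom=-10.430; wc +0.340/-0.260 → slack +0.340/-0.260; half-tol=0.300, Σhalf²=0.090000
  -B: nom -32.700 → Σnom=-43.130; wc +0.490/-0.490 → slack +0.830/-0.750; half-tol=0.490, Σhalf²=0.330100
  +C: nom +11.300 → Σnom=-31.830; wc +0.230/-0.290 → slack +1.060/-1.040; half-tol=0.260, Σhalf²=0.397700
  -D: nom -38.600 → Σnom=-70.430; wc +0.150/-0.175 → slack +1.210/-1.215; half-tol=0.162, Σhalf²=0.424106
Nominal = -70.430. Worst-case = [-70.430 - 1.215, -70.430 + 1.210] = [-71.645, -69.220]. RSS = √0.424106 = 0.651.

nominal=-70.430 wc=[-71.645,-69.220] rss=0.651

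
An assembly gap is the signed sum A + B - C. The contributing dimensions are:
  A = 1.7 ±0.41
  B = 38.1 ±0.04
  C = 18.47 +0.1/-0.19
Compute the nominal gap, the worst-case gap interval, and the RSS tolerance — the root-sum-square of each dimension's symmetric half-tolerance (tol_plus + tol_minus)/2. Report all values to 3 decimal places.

nominal=21.330 wc=[20.780,21.970] rss=0.437

Stack each dimension's contribution:
  +A: nom +1.700 → Σnom=1.700; wc +0.410/-0.410 → slack +0.410/-0.410; half-tol=0.410, Σhalf²=0.168100
  +B: nom +38.100 → Σnom=39.800; wc +0.040/-0.040 → slack +0.450/-0.450; half-tol=0.040, Σhalf²=0.169700
  -C: nom -18.470 → Σnom=21.330; wc +0.190/-0.100 → slack +0.640/-0.550; half-tol=0.145, Σhalf²=0.190725
Nominal = 21.330. Worst-case = [21.330 - 0.550, 21.330 + 0.640] = [20.780, 21.970]. RSS = √0.190725 = 0.437.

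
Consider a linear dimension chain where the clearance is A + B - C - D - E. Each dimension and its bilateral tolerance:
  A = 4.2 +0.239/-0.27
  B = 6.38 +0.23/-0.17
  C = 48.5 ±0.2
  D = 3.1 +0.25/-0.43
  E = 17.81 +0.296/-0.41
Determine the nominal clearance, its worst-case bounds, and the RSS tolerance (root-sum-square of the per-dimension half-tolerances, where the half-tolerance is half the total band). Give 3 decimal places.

nominal=-58.830 wc=[-60.016,-57.321] rss=0.620

Stack each dimension's contribution:
  +A: nom +4.200 → Σnom=4.200; wc +0.239/-0.270 → slack +0.239/-0.270; half-tol=0.255, Σhalf²=0.064770
  +B: nom +6.380 → Σnom=10.580; wc +0.230/-0.170 → slack +0.469/-0.440; half-tol=0.200, Σhalf²=0.104770
  -C: nom -48.500 → Σnom=-37.920; wc +0.200/-0.200 → slack +0.669/-0.640; half-tol=0.200, Σhalf²=0.144770
  -D: nom -3.100 → Σnom=-41.020; wc +0.430/-0.250 → slack +1.099/-0.890; half-tol=0.340, Σhalf²=0.260370
  -E: nom -17.810 → Σnom=-58.830; wc +0.410/-0.296 → slack +1.509/-1.186; half-tol=0.353, Σhalf²=0.384979
Nominal = -58.830. Worst-case = [-58.830 - 1.186, -58.830 + 1.509] = [-60.016, -57.321]. RSS = √0.384979 = 0.620.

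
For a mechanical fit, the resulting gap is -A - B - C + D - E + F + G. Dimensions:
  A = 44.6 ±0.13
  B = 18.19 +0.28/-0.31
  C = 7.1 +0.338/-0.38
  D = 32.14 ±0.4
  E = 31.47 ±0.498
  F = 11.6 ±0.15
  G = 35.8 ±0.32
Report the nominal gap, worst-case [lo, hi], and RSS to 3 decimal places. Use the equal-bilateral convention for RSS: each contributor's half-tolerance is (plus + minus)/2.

Stack each dimension's contribution:
  -A: nom -44.600 → Σnom=-44.600; wc +0.130/-0.130 → slack +0.130/-0.130; half-tol=0.130, Σhalf²=0.016900
  -B: nom -18.190 → Σnom=-62.790; wc +0.310/-0.280 → slack +0.440/-0.410; half-tol=0.295, Σhalf²=0.103925
  -C: nom -7.100 → Σnom=-69.890; wc +0.380/-0.338 → slack +0.820/-0.748; half-tol=0.359, Σhalf²=0.232806
  +D: nom +32.140 → Σnom=-37.750; wc +0.400/-0.400 → slack +1.220/-1.148; half-tol=0.400, Σhalf²=0.392806
  -E: nom -31.470 → Σnom=-69.220; wc +0.498/-0.498 → slack +1.718/-1.646; half-tol=0.498, Σhalf²=0.640810
  +F: nom +11.600 → Σnom=-57.620; wc +0.150/-0.150 → slack +1.868/-1.796; half-tol=0.150, Σhalf²=0.663310
  +G: nom +35.800 → Σnom=-21.820; wc +0.320/-0.320 → slack +2.188/-2.116; half-tol=0.320, Σhalf²=0.765710
Nominal = -21.820. Worst-case = [-21.820 - 2.116, -21.820 + 2.188] = [-23.936, -19.632]. RSS = √0.765710 = 0.875.

nominal=-21.820 wc=[-23.936,-19.632] rss=0.875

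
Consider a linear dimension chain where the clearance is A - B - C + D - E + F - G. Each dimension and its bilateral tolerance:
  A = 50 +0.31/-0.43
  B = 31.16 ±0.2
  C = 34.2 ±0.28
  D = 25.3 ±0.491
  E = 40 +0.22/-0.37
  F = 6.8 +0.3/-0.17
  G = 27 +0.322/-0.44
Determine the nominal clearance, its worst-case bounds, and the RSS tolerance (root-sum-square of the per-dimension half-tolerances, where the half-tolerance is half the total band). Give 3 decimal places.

nominal=-50.260 wc=[-52.373,-47.869] rss=0.885

Stack each dimension's contribution:
  +A: nom +50.000 → Σnom=50.000; wc +0.310/-0.430 → slack +0.310/-0.430; half-tol=0.370, Σhalf²=0.136900
  -B: nom -31.160 → Σnom=18.840; wc +0.200/-0.200 → slack +0.510/-0.630; half-tol=0.200, Σhalf²=0.176900
  -C: nom -34.200 → Σnom=-15.360; wc +0.280/-0.280 → slack +0.790/-0.910; half-tol=0.280, Σhalf²=0.255300
  +D: nom +25.300 → Σnom=9.940; wc +0.491/-0.491 → slack +1.281/-1.401; half-tol=0.491, Σhalf²=0.496381
  -E: nom -40.000 → Σnom=-30.060; wc +0.370/-0.220 → slack +1.651/-1.621; half-tol=0.295, Σhalf²=0.583406
  +F: nom +6.800 → Σnom=-23.260; wc +0.300/-0.170 → slack +1.951/-1.791; half-tol=0.235, Σhalf²=0.638631
  -G: nom -27.000 → Σnom=-50.260; wc +0.440/-0.322 → slack +2.391/-2.113; half-tol=0.381, Σhalf²=0.783792
Nominal = -50.260. Worst-case = [-50.260 - 2.113, -50.260 + 2.391] = [-52.373, -47.869]. RSS = √0.783792 = 0.885.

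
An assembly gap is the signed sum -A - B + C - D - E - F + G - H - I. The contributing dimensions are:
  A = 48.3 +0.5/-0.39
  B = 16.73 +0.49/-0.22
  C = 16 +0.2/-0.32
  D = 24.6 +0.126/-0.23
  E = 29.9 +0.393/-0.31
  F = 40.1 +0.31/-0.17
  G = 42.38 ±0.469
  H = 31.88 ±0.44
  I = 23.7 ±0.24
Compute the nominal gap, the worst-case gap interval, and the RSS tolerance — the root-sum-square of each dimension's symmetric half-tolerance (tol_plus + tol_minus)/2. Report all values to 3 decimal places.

Stack each dimension's contribution:
  -A: nom -48.300 → Σnom=-48.300; wc +0.390/-0.500 → slack +0.390/-0.500; half-tol=0.445, Σhalf²=0.198025
  -B: nom -16.730 → Σnom=-65.030; wc +0.220/-0.490 → slack +0.610/-0.990; half-tol=0.355, Σhalf²=0.324050
  +C: nom +16.000 → Σnom=-49.030; wc +0.200/-0.320 → slack +0.810/-1.310; half-tol=0.260, Σhalf²=0.391650
  -D: nom -24.600 → Σnom=-73.630; wc +0.230/-0.126 → slack +1.040/-1.436; half-tol=0.178, Σhalf²=0.423334
  -E: nom -29.900 → Σnom=-103.530; wc +0.310/-0.393 → slack +1.350/-1.829; half-tol=0.352, Σhalf²=0.546886
  -F: nom -40.100 → Σnom=-143.630; wc +0.170/-0.310 → slack +1.520/-2.139; half-tol=0.240, Σhalf²=0.604486
  +G: nom +42.380 → Σnom=-101.250; wc +0.469/-0.469 → slack +1.989/-2.608; half-tol=0.469, Σhalf²=0.824447
  -H: nom -31.880 → Σnom=-133.130; wc +0.440/-0.440 → slack +2.429/-3.048; half-tol=0.440, Σhalf²=1.018047
  -I: nom -23.700 → Σnom=-156.830; wc +0.240/-0.240 → slack +2.669/-3.288; half-tol=0.240, Σhalf²=1.075647
Nominal = -156.830. Worst-case = [-156.830 - 3.288, -156.830 + 2.669] = [-160.118, -154.161]. RSS = √1.075647 = 1.037.

nominal=-156.830 wc=[-160.118,-154.161] rss=1.037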